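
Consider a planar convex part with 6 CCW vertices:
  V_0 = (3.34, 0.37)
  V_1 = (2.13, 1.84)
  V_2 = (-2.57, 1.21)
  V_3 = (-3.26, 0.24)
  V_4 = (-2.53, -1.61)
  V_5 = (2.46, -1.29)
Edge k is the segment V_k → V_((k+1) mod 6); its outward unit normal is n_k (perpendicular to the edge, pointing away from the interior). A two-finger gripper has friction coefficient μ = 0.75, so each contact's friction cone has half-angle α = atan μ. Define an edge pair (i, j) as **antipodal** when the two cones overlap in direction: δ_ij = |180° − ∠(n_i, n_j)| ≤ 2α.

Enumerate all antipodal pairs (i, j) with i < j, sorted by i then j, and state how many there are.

count = 7; pairs: (0,3), (0,4), (1,4), (1,5), (2,4), (2,5), (3,5)

α = atan 0.75 = 36.87°;  2α = 73.74°
n_0 = (+0.7721, +0.6355)
n_1 = (-0.1329, +0.9911)
n_2 = (-0.8149, +0.5796)
n_3 = (-0.9302, -0.3671)
n_4 = (+0.0640, -0.9980)
n_5 = (+0.8835, -0.4684)
  (0,1): δ = 121.82°  ·
  (0,2): δ = 74.88°  ·
  (0,3): δ = 17.92°  ✓
  (0,4): δ = 54.21°  ✓
  (0,5): δ = 112.61°  ·
  (1,2): δ = 133.06°  ·
  (1,3): δ = 76.10°  ·
  (1,4): δ = 3.97°  ✓
  (1,5): δ = 54.44°  ✓
  (2,3): δ = 123.04°  ·
  (2,4): δ = 50.90°  ✓
  (2,5): δ = 7.50°  ✓
  (3,4): δ = 107.86°  ·
  (3,5): δ = 49.46°  ✓
  (4,5): δ = 121.60°  ·
antipodal pairs: 7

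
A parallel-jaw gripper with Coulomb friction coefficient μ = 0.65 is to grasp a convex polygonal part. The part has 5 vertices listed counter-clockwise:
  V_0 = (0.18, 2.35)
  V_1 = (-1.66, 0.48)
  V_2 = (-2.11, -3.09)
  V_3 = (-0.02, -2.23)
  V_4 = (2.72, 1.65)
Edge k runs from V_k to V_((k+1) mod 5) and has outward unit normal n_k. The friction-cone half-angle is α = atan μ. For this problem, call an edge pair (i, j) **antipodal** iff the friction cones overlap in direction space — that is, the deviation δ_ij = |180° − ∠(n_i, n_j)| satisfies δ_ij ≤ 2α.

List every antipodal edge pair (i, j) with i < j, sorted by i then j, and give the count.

α = atan 0.65 = 33.02°;  2α = 66.05°
n_0 = (-0.7128, +0.7014)
n_1 = (-0.9921, +0.1251)
n_2 = (+0.3805, -0.9248)
n_3 = (+0.8169, -0.5768)
n_4 = (+0.2657, +0.9641)
  (0,1): δ = 142.65°  ·
  (0,2): δ = 23.10°  ✓
  (0,3): δ = 9.31°  ✓
  (0,4): δ = 119.13°  ·
  (1,2): δ = 60.45°  ✓
  (1,3): δ = 28.04°  ✓
  (1,4): δ = 81.78°  ·
  (2,3): δ = 147.60°  ·
  (2,4): δ = 37.77°  ✓
  (3,4): δ = 70.18°  ·
antipodal pairs: 5

count = 5; pairs: (0,2), (0,3), (1,2), (1,3), (2,4)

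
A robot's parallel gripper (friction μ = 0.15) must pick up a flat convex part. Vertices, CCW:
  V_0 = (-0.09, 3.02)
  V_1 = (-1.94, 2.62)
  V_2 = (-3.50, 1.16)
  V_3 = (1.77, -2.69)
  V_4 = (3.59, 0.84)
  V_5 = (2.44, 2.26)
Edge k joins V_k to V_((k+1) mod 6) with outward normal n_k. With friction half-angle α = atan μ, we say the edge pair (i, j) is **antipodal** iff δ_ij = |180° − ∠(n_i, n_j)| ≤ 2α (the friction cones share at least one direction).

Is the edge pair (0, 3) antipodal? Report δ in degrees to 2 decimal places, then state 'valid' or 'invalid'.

δ = 50.52°, invalid

α = atan 0.15 = 8.53°;  2α = 17.06°
edge 0: e_0 = (-1.85, -0.40);  n_0 = (-0.2113, +0.9774)
edge 3: e_3 = (+1.82, +3.53);  n_3 = (+0.8888, -0.4583)
∠(n_0, n_3) = 129.48°
δ = |180° − 129.48°| = 50.52°
50.52° > 2α = 17.06°  →  invalid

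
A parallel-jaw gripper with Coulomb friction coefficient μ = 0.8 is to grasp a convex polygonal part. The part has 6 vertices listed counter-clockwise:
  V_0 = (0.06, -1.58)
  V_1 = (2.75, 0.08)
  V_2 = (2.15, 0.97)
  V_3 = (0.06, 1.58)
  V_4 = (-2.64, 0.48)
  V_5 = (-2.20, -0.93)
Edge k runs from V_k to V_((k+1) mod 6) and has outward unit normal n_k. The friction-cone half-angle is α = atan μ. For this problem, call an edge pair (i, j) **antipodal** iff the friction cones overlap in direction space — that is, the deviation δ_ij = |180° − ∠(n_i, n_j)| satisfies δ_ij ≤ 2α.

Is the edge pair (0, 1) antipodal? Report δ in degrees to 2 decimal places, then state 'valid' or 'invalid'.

α = atan 0.8 = 38.66°;  2α = 77.32°
edge 0: e_0 = (+2.69, +1.66);  n_0 = (+0.5252, -0.8510)
edge 1: e_1 = (-0.60, +0.89);  n_1 = (+0.8292, +0.5590)
∠(n_0, n_1) = 92.31°
δ = |180° − 92.31°| = 87.69°
87.69° > 2α = 77.32°  →  invalid

δ = 87.69°, invalid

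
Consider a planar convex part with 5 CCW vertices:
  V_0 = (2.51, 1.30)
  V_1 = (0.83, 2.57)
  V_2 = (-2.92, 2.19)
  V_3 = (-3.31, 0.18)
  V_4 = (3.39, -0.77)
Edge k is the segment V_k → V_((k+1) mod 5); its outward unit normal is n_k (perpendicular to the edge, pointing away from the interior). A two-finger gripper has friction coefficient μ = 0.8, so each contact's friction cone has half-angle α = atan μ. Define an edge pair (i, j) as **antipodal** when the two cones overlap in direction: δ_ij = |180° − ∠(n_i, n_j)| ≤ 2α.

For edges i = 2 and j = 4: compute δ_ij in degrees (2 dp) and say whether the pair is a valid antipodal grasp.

α = atan 0.8 = 38.66°;  2α = 77.32°
edge 2: e_2 = (-0.39, -2.01);  n_2 = (-0.9817, +0.1905)
edge 4: e_4 = (-0.88, +2.07);  n_4 = (+0.9203, +0.3912)
∠(n_2, n_4) = 145.99°
δ = |180° − 145.99°| = 34.01°
34.01° ≤ 2α = 77.32°  →  valid

δ = 34.01°, valid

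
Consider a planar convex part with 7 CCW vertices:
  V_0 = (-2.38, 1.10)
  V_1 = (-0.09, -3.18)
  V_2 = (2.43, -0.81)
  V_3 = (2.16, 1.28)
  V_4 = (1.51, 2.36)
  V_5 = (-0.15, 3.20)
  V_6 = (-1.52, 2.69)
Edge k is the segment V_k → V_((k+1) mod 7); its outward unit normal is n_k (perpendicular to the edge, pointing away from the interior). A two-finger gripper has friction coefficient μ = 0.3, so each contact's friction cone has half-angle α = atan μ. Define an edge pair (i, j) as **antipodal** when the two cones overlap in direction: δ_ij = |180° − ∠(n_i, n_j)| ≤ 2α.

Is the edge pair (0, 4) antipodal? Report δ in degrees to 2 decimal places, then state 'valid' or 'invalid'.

δ = 35.01°, invalid

α = atan 0.3 = 16.70°;  2α = 33.40°
edge 0: e_0 = (+2.29, -4.28);  n_0 = (-0.8817, -0.4718)
edge 4: e_4 = (-1.66, +0.84);  n_4 = (+0.4515, +0.8923)
∠(n_0, n_4) = 144.99°
δ = |180° − 144.99°| = 35.01°
35.01° > 2α = 33.40°  →  invalid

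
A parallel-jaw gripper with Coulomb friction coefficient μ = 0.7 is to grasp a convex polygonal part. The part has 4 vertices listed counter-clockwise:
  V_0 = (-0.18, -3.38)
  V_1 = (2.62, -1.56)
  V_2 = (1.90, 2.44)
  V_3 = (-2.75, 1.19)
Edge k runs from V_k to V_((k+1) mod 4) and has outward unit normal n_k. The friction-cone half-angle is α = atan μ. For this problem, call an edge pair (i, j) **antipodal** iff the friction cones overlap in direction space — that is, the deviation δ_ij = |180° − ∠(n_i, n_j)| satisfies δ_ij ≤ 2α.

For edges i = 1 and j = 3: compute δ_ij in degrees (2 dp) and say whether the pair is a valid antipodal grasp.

α = atan 0.7 = 34.99°;  2α = 69.98°
edge 1: e_1 = (-0.72, +4.00);  n_1 = (+0.9842, +0.1772)
edge 3: e_3 = (+2.57, -4.57);  n_3 = (-0.8716, -0.4902)
∠(n_1, n_3) = 160.85°
δ = |180° − 160.85°| = 19.15°
19.15° ≤ 2α = 69.98°  →  valid

δ = 19.15°, valid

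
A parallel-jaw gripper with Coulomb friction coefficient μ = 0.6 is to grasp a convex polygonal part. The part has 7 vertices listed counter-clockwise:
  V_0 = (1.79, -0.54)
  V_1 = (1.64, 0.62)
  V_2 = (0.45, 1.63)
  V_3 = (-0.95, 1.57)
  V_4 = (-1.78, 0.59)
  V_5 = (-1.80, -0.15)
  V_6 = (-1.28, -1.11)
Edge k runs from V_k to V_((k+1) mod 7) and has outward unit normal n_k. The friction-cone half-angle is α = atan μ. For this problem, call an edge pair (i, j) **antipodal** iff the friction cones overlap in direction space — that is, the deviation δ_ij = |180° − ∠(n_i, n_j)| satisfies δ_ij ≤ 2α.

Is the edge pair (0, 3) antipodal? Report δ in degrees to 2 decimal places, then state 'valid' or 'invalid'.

δ = 47.63°, valid

α = atan 0.6 = 30.96°;  2α = 61.93°
edge 0: e_0 = (-0.15, +1.16);  n_0 = (+0.9917, +0.1282)
edge 3: e_3 = (-0.83, -0.98);  n_3 = (-0.7631, +0.6463)
∠(n_0, n_3) = 132.37°
δ = |180° − 132.37°| = 47.63°
47.63° ≤ 2α = 61.93°  →  valid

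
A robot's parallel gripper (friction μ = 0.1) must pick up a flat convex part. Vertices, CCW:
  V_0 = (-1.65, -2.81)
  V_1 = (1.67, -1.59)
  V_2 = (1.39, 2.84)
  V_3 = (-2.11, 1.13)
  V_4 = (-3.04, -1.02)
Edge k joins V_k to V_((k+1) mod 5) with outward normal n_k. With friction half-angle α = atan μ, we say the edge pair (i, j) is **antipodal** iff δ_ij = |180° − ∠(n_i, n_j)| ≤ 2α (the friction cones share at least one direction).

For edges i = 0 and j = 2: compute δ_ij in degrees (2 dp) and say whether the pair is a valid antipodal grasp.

α = atan 0.1 = 5.71°;  2α = 11.42°
edge 0: e_0 = (+3.32, +1.22);  n_0 = (+0.3449, -0.9386)
edge 2: e_2 = (-3.50, -1.71);  n_2 = (-0.4390, +0.8985)
∠(n_0, n_2) = 174.14°
δ = |180° − 174.14°| = 5.86°
5.86° ≤ 2α = 11.42°  →  valid

δ = 5.86°, valid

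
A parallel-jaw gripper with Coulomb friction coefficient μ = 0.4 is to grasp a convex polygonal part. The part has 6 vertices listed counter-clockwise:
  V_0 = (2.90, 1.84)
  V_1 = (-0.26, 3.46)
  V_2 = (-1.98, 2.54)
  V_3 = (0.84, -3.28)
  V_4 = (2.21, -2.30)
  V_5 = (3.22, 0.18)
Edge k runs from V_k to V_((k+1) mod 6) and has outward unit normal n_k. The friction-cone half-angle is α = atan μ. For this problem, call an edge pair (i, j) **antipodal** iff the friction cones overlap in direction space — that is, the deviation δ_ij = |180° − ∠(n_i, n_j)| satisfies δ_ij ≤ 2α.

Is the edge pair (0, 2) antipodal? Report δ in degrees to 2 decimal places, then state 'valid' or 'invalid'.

δ = 37.01°, valid

α = atan 0.4 = 21.80°;  2α = 43.60°
edge 0: e_0 = (-3.16, +1.62);  n_0 = (+0.4562, +0.8899)
edge 2: e_2 = (+2.82, -5.82);  n_2 = (-0.8999, -0.4360)
∠(n_0, n_2) = 142.99°
δ = |180° − 142.99°| = 37.01°
37.01° ≤ 2α = 43.60°  →  valid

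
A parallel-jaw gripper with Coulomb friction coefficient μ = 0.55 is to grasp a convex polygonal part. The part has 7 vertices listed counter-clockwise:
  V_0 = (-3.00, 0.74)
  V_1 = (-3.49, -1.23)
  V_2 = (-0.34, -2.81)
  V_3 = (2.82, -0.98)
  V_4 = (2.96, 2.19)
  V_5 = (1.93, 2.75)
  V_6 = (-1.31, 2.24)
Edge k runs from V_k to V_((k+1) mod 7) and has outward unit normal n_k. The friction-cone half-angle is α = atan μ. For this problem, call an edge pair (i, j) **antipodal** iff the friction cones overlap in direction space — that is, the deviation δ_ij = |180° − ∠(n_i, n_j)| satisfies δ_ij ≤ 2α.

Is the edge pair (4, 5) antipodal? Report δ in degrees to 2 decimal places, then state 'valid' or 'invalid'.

α = atan 0.55 = 28.81°;  2α = 57.62°
edge 4: e_4 = (-1.03, +0.56);  n_4 = (+0.4777, +0.8785)
edge 5: e_5 = (-3.24, -0.51);  n_5 = (-0.1555, +0.9878)
∠(n_4, n_5) = 37.48°
δ = |180° − 37.48°| = 142.52°
142.52° > 2α = 57.62°  →  invalid

δ = 142.52°, invalid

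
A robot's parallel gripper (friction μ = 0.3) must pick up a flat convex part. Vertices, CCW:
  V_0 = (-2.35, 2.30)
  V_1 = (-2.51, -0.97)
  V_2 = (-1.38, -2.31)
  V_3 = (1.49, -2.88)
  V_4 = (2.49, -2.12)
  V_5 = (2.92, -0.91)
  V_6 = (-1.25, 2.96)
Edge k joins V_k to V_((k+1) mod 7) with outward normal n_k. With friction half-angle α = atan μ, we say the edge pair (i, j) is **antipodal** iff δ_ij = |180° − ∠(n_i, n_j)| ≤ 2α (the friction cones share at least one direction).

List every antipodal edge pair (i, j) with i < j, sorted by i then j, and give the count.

count = 4; pairs: (0,4), (1,5), (2,5), (3,6)

α = atan 0.3 = 16.70°;  2α = 33.40°
n_0 = (-0.9988, +0.0489)
n_1 = (-0.7645, -0.6447)
n_2 = (-0.1948, -0.9808)
n_3 = (+0.6051, -0.7962)
n_4 = (+0.9423, -0.3349)
n_5 = (+0.6802, +0.7330)
n_6 = (-0.5145, +0.8575)
  (0,1): δ = 137.06°  ·
  (0,2): δ = 98.43°  ·
  (0,3): δ = 49.96°  ·
  (0,4): δ = 16.76°  ✓
  (0,5): δ = 49.94°  ·
  (0,6): δ = 123.76°  ·
  (1,2): δ = 141.37°  ·
  (1,3): δ = 92.91°  ·
  (1,4): δ = 59.70°  ·
  (1,5): δ = 7.00°  ✓
  (1,6): δ = 80.82°  ·
  (2,3): δ = 131.53°  ·
  (2,4): δ = 98.33°  ·
  (2,5): δ = 31.63°  ✓
  (2,6): δ = 42.20°  ·
  (3,4): δ = 146.80°  ·
  (3,5): δ = 80.10°  ·
  (3,6): δ = 6.27°  ✓
  (4,5): δ = 113.30°  ·
  (4,6): δ = 39.47°  ·
  (5,6): δ = 106.17°  ·
antipodal pairs: 4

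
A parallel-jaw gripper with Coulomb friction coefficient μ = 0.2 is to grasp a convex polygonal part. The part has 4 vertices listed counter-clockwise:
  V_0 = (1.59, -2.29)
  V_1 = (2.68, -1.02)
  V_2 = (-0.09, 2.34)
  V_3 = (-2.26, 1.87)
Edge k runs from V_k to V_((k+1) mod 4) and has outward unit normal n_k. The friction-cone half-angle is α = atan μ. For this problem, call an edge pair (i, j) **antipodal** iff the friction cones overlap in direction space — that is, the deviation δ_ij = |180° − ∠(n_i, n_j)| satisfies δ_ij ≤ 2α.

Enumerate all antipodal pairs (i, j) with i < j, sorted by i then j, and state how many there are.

count = 1; pairs: (1,3)

α = atan 0.2 = 11.31°;  2α = 22.62°
n_0 = (+0.7588, -0.6513)
n_1 = (+0.7716, +0.6361)
n_2 = (-0.2117, +0.9773)
n_3 = (-0.7339, -0.6792)
  (0,1): δ = 99.86°  ·
  (0,2): δ = 37.14°  ·
  (0,3): δ = 83.42°  ·
  (1,2): δ = 117.28°  ·
  (1,3): δ = 3.28°  ✓
  (2,3): δ = 59.44°  ·
antipodal pairs: 1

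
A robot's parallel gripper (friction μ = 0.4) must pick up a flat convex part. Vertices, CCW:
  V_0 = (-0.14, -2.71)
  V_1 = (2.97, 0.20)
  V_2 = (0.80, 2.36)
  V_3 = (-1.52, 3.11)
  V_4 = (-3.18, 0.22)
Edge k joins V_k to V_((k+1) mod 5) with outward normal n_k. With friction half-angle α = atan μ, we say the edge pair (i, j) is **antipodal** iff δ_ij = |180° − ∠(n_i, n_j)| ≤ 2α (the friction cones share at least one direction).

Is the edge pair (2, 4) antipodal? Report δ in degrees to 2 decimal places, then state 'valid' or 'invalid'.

δ = 26.03°, valid

α = atan 0.4 = 21.80°;  2α = 43.60°
edge 2: e_2 = (-2.32, +0.75);  n_2 = (+0.3076, +0.9515)
edge 4: e_4 = (+3.04, -2.93);  n_4 = (-0.6940, -0.7200)
∠(n_2, n_4) = 153.97°
δ = |180° − 153.97°| = 26.03°
26.03° ≤ 2α = 43.60°  →  valid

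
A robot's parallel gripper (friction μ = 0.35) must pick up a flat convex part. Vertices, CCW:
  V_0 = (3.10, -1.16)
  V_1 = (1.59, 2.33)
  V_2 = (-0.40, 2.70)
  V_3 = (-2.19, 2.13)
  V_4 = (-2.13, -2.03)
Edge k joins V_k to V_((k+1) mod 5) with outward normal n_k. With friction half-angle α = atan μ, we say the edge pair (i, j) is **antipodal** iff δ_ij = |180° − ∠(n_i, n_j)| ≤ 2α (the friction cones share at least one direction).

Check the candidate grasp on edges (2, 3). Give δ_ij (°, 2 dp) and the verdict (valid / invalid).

α = atan 0.35 = 19.29°;  2α = 38.58°
edge 2: e_2 = (-1.79, -0.57);  n_2 = (-0.3034, +0.9529)
edge 3: e_3 = (+0.06, -4.16);  n_3 = (-0.9999, -0.0144)
∠(n_2, n_3) = 73.16°
δ = |180° − 73.16°| = 106.84°
106.84° > 2α = 38.58°  →  invalid

δ = 106.84°, invalid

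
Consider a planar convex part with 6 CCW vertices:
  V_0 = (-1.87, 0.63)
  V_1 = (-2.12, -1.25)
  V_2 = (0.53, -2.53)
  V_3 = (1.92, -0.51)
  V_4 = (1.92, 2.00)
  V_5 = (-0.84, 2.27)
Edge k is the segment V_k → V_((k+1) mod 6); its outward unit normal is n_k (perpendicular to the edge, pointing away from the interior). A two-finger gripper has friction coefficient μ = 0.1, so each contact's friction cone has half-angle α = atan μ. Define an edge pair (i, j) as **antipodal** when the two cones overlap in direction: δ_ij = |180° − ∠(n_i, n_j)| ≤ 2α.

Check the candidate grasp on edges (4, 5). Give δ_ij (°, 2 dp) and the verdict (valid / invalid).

α = atan 0.1 = 5.71°;  2α = 11.42°
edge 4: e_4 = (-2.76, +0.27);  n_4 = (+0.0974, +0.9952)
edge 5: e_5 = (-1.03, -1.64);  n_5 = (-0.8468, +0.5319)
∠(n_4, n_5) = 63.46°
δ = |180° − 63.46°| = 116.54°
116.54° > 2α = 11.42°  →  invalid

δ = 116.54°, invalid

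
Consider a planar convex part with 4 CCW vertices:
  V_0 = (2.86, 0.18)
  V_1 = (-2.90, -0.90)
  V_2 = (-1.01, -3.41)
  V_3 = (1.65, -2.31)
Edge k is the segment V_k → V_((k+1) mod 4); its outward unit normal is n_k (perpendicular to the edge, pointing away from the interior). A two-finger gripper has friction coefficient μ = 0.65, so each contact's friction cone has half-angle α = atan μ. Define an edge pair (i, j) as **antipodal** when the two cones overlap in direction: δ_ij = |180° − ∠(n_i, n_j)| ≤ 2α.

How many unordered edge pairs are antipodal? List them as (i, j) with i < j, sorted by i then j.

count = 4; pairs: (0,1), (0,2), (0,3), (1,3)

α = atan 0.65 = 33.02°;  2α = 66.05°
n_0 = (-0.1843, +0.9829)
n_1 = (-0.7989, -0.6015)
n_2 = (+0.3821, -0.9241)
n_3 = (+0.8994, -0.4371)
  (0,1): δ = 63.64°  ✓
  (0,2): δ = 11.85°  ✓
  (0,3): δ = 53.46°  ✓
  (1,2): δ = 104.51°  ·
  (1,3): δ = 62.90°  ✓
  (2,3): δ = 138.38°  ·
antipodal pairs: 4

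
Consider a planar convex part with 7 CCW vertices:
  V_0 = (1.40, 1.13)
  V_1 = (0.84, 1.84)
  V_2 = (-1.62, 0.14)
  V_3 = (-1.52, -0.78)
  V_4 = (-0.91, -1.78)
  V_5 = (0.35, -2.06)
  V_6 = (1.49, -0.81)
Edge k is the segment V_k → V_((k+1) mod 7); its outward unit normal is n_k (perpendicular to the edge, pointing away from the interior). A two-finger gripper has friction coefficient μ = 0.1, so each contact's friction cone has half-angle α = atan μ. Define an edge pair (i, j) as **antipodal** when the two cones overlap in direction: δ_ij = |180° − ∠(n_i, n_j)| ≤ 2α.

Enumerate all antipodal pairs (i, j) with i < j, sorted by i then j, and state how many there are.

count = 2; pairs: (0,3), (2,6)

α = atan 0.1 = 5.71°;  2α = 11.42°
n_0 = (+0.7852, +0.6193)
n_1 = (-0.5685, +0.8227)
n_2 = (-0.9941, -0.1081)
n_3 = (-0.8537, -0.5208)
n_4 = (-0.2169, -0.9762)
n_5 = (+0.7389, -0.6738)
n_6 = (+0.9989, +0.0463)
  (0,1): δ = 93.62°  ·
  (0,2): δ = 32.06°  ·
  (0,3): δ = 6.88°  ✓
  (0,4): δ = 39.21°  ·
  (0,5): δ = 99.37°  ·
  (0,6): δ = 144.39°  ·
  (1,2): δ = 118.44°  ·
  (1,3): δ = 93.26°  ·
  (1,4): δ = 47.18°  ·
  (1,5): δ = 12.99°  ·
  (1,6): δ = 58.01°  ·
  (2,3): δ = 154.82°  ·
  (2,4): δ = 108.73°  ·
  (2,5): δ = 48.57°  ·
  (2,6): δ = 3.55°  ✓
  (3,4): δ = 133.91°  ·
  (3,5): δ = 73.75°  ·
  (3,6): δ = 28.73°  ·
  (4,5): δ = 119.84°  ·
  (4,6): δ = 74.82°  ·
  (5,6): δ = 134.98°  ·
antipodal pairs: 2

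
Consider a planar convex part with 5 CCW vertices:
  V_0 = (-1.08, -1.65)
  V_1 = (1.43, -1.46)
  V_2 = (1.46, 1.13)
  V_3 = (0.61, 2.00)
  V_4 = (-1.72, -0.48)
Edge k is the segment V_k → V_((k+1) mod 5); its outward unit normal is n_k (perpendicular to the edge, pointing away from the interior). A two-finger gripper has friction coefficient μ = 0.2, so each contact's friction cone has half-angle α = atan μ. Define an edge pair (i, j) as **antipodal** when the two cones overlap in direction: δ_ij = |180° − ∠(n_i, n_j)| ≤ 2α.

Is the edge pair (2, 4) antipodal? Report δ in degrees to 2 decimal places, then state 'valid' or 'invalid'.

δ = 15.65°, valid

α = atan 0.2 = 11.31°;  2α = 22.62°
edge 2: e_2 = (-0.85, +0.87);  n_2 = (+0.7153, +0.6988)
edge 4: e_4 = (+0.64, -1.17);  n_4 = (-0.8773, -0.4799)
∠(n_2, n_4) = 164.35°
δ = |180° − 164.35°| = 15.65°
15.65° ≤ 2α = 22.62°  →  valid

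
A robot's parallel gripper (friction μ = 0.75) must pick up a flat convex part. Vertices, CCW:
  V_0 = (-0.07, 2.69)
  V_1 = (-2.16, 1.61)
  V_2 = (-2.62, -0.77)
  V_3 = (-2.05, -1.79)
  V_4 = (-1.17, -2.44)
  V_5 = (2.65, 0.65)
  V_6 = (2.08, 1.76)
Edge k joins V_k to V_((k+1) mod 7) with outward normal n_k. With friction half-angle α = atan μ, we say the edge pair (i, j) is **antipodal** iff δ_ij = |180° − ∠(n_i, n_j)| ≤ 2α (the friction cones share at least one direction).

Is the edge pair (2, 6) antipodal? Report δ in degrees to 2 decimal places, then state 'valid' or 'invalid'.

δ = 37.41°, valid

α = atan 0.75 = 36.87°;  2α = 73.74°
edge 2: e_2 = (+0.57, -1.02);  n_2 = (-0.8729, -0.4878)
edge 6: e_6 = (-2.15, +0.93);  n_6 = (+0.3970, +0.9178)
∠(n_2, n_6) = 142.59°
δ = |180° − 142.59°| = 37.41°
37.41° ≤ 2α = 73.74°  →  valid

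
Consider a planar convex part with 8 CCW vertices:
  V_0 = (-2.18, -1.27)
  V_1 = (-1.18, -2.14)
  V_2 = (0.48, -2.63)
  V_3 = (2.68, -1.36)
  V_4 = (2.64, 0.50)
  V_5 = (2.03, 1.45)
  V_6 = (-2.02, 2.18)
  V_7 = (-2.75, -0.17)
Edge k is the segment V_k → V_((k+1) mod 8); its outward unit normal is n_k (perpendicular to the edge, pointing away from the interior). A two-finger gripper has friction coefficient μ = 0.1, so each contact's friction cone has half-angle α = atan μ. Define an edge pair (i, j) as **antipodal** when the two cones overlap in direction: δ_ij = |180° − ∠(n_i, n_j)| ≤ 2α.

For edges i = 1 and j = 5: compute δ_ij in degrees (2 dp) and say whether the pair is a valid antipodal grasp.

δ = 6.23°, valid

α = atan 0.1 = 5.71°;  2α = 11.42°
edge 1: e_1 = (+1.66, -0.49);  n_1 = (-0.2831, -0.9591)
edge 5: e_5 = (-4.05, +0.73);  n_5 = (+0.1774, +0.9841)
∠(n_1, n_5) = 173.77°
δ = |180° − 173.77°| = 6.23°
6.23° ≤ 2α = 11.42°  →  valid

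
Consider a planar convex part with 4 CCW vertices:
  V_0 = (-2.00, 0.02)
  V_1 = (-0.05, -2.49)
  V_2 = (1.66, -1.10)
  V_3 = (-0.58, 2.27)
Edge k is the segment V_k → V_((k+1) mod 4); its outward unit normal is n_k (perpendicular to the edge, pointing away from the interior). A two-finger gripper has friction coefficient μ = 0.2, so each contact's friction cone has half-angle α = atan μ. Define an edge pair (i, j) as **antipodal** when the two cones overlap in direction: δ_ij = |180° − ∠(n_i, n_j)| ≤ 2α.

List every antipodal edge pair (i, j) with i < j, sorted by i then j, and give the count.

count = 2; pairs: (0,2), (1,3)

α = atan 0.2 = 11.31°;  2α = 22.62°
n_0 = (-0.7897, -0.6135)
n_1 = (+0.6308, -0.7760)
n_2 = (+0.8328, +0.5536)
n_3 = (-0.8457, +0.5337)
  (0,1): δ = 88.74°  ·
  (0,2): δ = 4.23°  ✓
  (0,3): δ = 109.90°  ·
  (1,2): δ = 95.49°  ·
  (1,3): δ = 18.64°  ✓
  (2,3): δ = 65.87°  ·
antipodal pairs: 2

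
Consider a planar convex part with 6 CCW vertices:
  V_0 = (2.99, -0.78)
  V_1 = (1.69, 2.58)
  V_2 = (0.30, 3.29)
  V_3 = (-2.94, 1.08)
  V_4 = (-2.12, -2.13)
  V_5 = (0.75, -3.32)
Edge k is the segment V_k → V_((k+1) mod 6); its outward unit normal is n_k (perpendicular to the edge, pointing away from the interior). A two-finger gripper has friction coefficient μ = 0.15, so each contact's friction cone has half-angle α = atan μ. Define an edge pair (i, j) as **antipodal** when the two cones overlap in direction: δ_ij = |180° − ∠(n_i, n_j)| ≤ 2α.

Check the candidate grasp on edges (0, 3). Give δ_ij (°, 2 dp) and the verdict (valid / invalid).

α = atan 0.15 = 8.53°;  2α = 17.06°
edge 0: e_0 = (-1.30, +3.36);  n_0 = (+0.9326, +0.3608)
edge 3: e_3 = (+0.82, -3.21);  n_3 = (-0.9689, -0.2475)
∠(n_0, n_3) = 173.18°
δ = |180° − 173.18°| = 6.82°
6.82° ≤ 2α = 17.06°  →  valid

δ = 6.82°, valid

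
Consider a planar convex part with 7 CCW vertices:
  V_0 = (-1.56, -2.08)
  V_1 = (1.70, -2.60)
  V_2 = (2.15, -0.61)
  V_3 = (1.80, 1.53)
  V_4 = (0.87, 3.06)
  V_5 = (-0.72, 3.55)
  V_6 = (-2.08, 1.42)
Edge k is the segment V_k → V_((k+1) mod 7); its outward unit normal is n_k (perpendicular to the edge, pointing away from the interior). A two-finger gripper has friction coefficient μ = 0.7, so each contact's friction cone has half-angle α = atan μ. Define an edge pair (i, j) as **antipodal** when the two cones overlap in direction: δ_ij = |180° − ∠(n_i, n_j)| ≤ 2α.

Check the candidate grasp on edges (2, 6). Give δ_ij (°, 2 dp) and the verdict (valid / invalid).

δ = 0.84°, valid

α = atan 0.7 = 34.99°;  2α = 69.98°
edge 2: e_2 = (-0.35, +2.14);  n_2 = (+0.9869, +0.1614)
edge 6: e_6 = (+0.52, -3.50);  n_6 = (-0.9891, -0.1470)
∠(n_2, n_6) = 179.16°
δ = |180° − 179.16°| = 0.84°
0.84° ≤ 2α = 69.98°  →  valid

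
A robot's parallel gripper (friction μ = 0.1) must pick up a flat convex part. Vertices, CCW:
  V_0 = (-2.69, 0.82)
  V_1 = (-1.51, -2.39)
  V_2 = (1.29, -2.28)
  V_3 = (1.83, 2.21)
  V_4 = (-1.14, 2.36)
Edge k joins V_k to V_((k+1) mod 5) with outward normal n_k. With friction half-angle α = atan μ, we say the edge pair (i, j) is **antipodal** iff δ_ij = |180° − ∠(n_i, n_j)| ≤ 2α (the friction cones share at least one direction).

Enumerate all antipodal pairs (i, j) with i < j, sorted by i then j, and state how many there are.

α = atan 0.1 = 5.71°;  2α = 11.42°
n_0 = (-0.9386, -0.3450)
n_1 = (+0.0393, -0.9992)
n_2 = (+0.9928, -0.1194)
n_3 = (+0.0504, +0.9987)
n_4 = (-0.7048, +0.7094)
  (0,1): δ = 107.93°  ·
  (0,2): δ = 27.04°  ·
  (0,3): δ = 66.93°  ·
  (0,4): δ = 114.63°  ·
  (1,2): δ = 99.11°  ·
  (1,3): δ = 5.14°  ✓
  (1,4): δ = 42.56°  ·
  (2,3): δ = 86.03°  ·
  (2,4): δ = 38.33°  ·
  (3,4): δ = 132.29°  ·
antipodal pairs: 1

count = 1; pairs: (1,3)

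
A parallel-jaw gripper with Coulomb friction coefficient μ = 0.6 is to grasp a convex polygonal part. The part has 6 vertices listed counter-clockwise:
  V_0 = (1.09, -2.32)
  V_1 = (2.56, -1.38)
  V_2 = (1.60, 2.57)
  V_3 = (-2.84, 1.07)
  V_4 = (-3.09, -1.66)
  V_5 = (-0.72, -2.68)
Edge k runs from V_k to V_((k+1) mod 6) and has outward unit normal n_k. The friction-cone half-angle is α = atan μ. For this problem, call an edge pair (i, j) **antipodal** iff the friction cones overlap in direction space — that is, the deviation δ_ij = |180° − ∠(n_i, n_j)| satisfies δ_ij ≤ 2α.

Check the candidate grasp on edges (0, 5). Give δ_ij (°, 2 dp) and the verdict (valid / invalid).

α = atan 0.6 = 30.96°;  2α = 61.93°
edge 0: e_0 = (+1.47, +0.94);  n_0 = (+0.5387, -0.8425)
edge 5: e_5 = (+1.81, +0.36);  n_5 = (+0.1951, -0.9808)
∠(n_0, n_5) = 21.35°
δ = |180° − 21.35°| = 158.65°
158.65° > 2α = 61.93°  →  invalid

δ = 158.65°, invalid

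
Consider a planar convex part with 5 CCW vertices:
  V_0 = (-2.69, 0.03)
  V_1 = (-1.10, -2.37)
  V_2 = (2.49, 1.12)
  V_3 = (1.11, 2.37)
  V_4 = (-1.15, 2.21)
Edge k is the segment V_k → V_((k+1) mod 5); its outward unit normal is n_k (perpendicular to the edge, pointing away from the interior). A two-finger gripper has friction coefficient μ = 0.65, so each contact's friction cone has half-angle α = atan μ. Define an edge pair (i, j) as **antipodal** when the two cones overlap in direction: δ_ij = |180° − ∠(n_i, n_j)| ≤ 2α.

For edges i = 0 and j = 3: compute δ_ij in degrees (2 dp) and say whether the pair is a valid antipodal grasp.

α = atan 0.65 = 33.02°;  2α = 66.05°
edge 0: e_0 = (+1.59, -2.40);  n_0 = (-0.8336, -0.5523)
edge 3: e_3 = (-2.26, -0.16);  n_3 = (-0.0706, +0.9975)
∠(n_0, n_3) = 119.47°
δ = |180° − 119.47°| = 60.53°
60.53° ≤ 2α = 66.05°  →  valid

δ = 60.53°, valid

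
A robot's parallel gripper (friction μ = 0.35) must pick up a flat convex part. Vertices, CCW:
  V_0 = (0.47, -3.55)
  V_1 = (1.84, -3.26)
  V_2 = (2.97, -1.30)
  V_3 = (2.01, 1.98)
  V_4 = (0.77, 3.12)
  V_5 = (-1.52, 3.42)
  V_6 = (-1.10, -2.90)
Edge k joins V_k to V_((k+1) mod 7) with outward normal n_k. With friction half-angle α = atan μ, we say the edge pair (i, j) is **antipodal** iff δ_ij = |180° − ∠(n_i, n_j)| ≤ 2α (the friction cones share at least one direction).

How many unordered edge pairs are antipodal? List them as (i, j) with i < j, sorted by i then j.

count = 5; pairs: (0,4), (1,5), (2,5), (3,6), (4,6)

α = atan 0.35 = 19.29°;  2α = 38.58°
n_0 = (+0.2071, -0.9783)
n_1 = (+0.8663, -0.4995)
n_2 = (+0.9597, +0.2809)
n_3 = (+0.6768, +0.7362)
n_4 = (+0.1299, +0.9915)
n_5 = (-0.9978, -0.0663)
n_6 = (-0.3825, -0.9239)
  (0,1): δ = 131.92°  ·
  (0,2): δ = 85.64°  ·
  (0,3): δ = 54.55°  ·
  (0,4): δ = 19.42°  ✓
  (0,5): δ = 81.85°  ·
  (0,6): δ = 145.56°  ·
  (1,2): δ = 133.72°  ·
  (1,3): δ = 102.63°  ·
  (1,4): δ = 67.50°  ·
  (1,5): δ = 33.77°  ✓
  (1,6): δ = 97.47°  ·
  (2,3): δ = 148.91°  ·
  (2,4): δ = 113.78°  ·
  (2,5): δ = 12.51°  ✓
  (2,6): δ = 51.20°  ·
  (3,4): δ = 144.87°  ·
  (3,5): δ = 43.60°  ·
  (3,6): δ = 20.10°  ✓
  (4,5): δ = 78.73°  ·
  (4,6): δ = 15.03°  ✓
  (5,6): δ = 116.29°  ·
antipodal pairs: 5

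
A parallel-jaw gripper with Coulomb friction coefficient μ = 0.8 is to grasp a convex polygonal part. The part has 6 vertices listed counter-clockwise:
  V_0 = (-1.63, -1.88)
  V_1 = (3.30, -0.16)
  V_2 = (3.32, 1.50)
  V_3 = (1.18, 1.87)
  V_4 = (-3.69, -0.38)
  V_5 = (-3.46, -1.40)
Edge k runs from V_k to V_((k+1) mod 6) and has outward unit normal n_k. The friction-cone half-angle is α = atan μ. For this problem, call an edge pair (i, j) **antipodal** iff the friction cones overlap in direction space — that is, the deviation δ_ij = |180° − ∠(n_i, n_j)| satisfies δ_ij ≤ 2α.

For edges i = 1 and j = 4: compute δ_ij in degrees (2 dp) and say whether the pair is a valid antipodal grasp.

α = atan 0.8 = 38.66°;  2α = 77.32°
edge 1: e_1 = (+0.02, +1.66);  n_1 = (+0.9999, -0.0120)
edge 4: e_4 = (+0.23, -1.02);  n_4 = (-0.9755, -0.2200)
∠(n_1, n_4) = 166.60°
δ = |180° − 166.60°| = 13.40°
13.40° ≤ 2α = 77.32°  →  valid

δ = 13.40°, valid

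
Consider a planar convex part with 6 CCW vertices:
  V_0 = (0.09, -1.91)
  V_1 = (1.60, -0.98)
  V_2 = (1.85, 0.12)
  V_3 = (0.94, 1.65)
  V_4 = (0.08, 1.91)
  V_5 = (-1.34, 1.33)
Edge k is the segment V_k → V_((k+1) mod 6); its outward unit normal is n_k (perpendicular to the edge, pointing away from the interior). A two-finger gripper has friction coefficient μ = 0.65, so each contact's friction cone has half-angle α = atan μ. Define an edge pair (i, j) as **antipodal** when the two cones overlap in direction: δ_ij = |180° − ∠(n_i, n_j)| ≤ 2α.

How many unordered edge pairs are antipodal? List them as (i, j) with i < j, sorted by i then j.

count = 6; pairs: (0,3), (0,4), (1,4), (1,5), (2,5), (3,5)

α = atan 0.65 = 33.02°;  2α = 66.05°
n_0 = (+0.5244, -0.8515)
n_1 = (+0.9751, -0.2216)
n_2 = (+0.8595, +0.5112)
n_3 = (+0.2894, +0.9572)
n_4 = (-0.3781, +0.9258)
n_5 = (-0.9149, -0.4038)
  (0,1): δ = 134.43°  ·
  (0,2): δ = 90.89°  ·
  (0,3): δ = 48.45°  ✓
  (0,4): δ = 9.41°  ✓
  (0,5): δ = 82.19°  ·
  (1,2): δ = 136.45°  ·
  (1,3): δ = 94.02°  ·
  (1,4): δ = 54.98°  ✓
  (1,5): δ = 36.62°  ✓
  (2,3): δ = 137.56°  ·
  (2,4): δ = 98.53°  ·
  (2,5): δ = 6.93°  ✓
  (3,4): δ = 140.96°  ·
  (3,5): δ = 49.36°  ✓
  (4,5): δ = 88.40°  ·
antipodal pairs: 6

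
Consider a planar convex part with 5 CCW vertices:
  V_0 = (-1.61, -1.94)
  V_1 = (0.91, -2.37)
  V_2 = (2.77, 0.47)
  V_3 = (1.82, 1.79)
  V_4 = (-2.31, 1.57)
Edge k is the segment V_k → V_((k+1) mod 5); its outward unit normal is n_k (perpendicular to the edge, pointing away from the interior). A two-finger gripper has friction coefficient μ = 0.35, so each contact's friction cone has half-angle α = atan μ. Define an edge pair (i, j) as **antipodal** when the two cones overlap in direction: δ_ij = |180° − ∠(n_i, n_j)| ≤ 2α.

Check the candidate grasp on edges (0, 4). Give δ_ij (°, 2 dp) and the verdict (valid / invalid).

δ = 110.96°, invalid

α = atan 0.35 = 19.29°;  2α = 38.58°
edge 0: e_0 = (+2.52, -0.43);  n_0 = (-0.1682, -0.9858)
edge 4: e_4 = (+0.70, -3.51);  n_4 = (-0.9807, -0.1956)
∠(n_0, n_4) = 69.04°
δ = |180° − 69.04°| = 110.96°
110.96° > 2α = 38.58°  →  invalid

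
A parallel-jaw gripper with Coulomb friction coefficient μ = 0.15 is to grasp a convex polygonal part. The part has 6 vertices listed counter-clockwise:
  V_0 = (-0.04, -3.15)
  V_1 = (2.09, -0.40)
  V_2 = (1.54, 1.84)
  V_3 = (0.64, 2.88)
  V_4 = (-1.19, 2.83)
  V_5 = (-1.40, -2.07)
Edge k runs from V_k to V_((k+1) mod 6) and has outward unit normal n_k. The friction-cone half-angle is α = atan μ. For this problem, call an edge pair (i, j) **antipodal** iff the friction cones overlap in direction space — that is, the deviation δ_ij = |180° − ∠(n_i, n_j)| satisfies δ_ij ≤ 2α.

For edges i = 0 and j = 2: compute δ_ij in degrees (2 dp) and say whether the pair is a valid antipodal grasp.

δ = 101.37°, invalid

α = atan 0.15 = 8.53°;  2α = 17.06°
edge 0: e_0 = (+2.13, +2.75);  n_0 = (+0.7906, -0.6123)
edge 2: e_2 = (-0.90, +1.04);  n_2 = (+0.7562, +0.6544)
∠(n_0, n_2) = 78.63°
δ = |180° − 78.63°| = 101.37°
101.37° > 2α = 17.06°  →  invalid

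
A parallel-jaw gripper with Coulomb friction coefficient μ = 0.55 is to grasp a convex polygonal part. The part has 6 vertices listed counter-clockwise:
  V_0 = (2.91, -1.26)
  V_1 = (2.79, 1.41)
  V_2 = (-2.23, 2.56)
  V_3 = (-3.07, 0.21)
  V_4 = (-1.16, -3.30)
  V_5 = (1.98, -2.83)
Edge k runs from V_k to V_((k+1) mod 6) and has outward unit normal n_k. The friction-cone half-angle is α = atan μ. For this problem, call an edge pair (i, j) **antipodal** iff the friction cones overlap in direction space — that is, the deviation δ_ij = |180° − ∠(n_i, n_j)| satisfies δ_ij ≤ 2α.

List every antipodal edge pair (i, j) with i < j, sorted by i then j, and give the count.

count = 5; pairs: (0,2), (0,3), (1,3), (1,4), (2,5)

α = atan 0.55 = 28.81°;  2α = 57.62°
n_0 = (+0.9990, +0.0449)
n_1 = (+0.2233, +0.9747)
n_2 = (-0.9417, +0.3366)
n_3 = (-0.8784, -0.4780)
n_4 = (+0.1480, -0.9890)
n_5 = (+0.8604, -0.5097)
  (0,1): δ = 105.48°  ·
  (0,2): δ = 22.24°  ✓
  (0,3): δ = 25.98°  ✓
  (0,4): δ = 95.94°  ·
  (0,5): δ = 146.79°  ·
  (1,2): δ = 96.77°  ·
  (1,3): δ = 48.54°  ✓
  (1,4): δ = 21.42°  ✓
  (1,5): δ = 72.26°  ·
  (2,3): δ = 131.78°  ·
  (2,4): δ = 61.82°  ·
  (2,5): δ = 10.97°  ✓
  (3,4): δ = 110.04°  ·
  (3,5): δ = 59.19°  ·
  (4,5): δ = 129.15°  ·
antipodal pairs: 5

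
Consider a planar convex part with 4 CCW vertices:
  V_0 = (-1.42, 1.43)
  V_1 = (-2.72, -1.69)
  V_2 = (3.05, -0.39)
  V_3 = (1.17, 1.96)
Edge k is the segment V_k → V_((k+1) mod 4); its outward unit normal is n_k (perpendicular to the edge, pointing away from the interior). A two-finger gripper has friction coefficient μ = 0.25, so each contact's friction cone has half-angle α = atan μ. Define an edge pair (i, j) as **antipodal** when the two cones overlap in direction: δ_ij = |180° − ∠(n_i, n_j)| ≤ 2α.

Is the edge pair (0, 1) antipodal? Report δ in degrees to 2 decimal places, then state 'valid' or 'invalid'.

δ = 54.68°, invalid

α = atan 0.25 = 14.04°;  2α = 28.07°
edge 0: e_0 = (-1.30, -3.12);  n_0 = (-0.9231, +0.3846)
edge 1: e_1 = (+5.77, +1.30);  n_1 = (+0.2198, -0.9755)
∠(n_0, n_1) = 125.32°
δ = |180° − 125.32°| = 54.68°
54.68° > 2α = 28.07°  →  invalid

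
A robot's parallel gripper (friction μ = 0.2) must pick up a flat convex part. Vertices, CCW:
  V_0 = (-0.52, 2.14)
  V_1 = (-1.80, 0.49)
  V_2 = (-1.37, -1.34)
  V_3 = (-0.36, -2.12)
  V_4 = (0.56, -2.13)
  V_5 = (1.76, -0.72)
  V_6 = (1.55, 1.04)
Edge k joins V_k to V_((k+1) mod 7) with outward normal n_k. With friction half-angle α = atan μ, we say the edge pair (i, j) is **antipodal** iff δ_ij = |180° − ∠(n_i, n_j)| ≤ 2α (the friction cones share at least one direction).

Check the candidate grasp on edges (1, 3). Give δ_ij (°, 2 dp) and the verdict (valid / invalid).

α = atan 0.2 = 11.31°;  2α = 22.62°
edge 1: e_1 = (+0.43, -1.83);  n_1 = (-0.9735, -0.2287)
edge 3: e_3 = (+0.92, -0.01);  n_3 = (-0.0109, -0.9999)
∠(n_1, n_3) = 76.15°
δ = |180° − 76.15°| = 103.85°
103.85° > 2α = 22.62°  →  invalid

δ = 103.85°, invalid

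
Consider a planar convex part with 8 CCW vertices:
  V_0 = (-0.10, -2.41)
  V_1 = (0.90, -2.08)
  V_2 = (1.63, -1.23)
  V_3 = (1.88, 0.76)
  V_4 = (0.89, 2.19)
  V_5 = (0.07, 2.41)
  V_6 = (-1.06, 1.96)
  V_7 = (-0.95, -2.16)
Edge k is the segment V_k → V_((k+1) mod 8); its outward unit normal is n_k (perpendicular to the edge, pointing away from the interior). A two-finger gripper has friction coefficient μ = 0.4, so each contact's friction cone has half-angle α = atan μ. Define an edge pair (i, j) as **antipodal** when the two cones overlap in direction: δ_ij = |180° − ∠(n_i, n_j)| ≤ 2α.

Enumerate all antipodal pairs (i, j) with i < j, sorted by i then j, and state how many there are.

α = atan 0.4 = 21.80°;  2α = 43.60°
n_0 = (+0.3134, -0.9496)
n_1 = (+0.7586, -0.6515)
n_2 = (+0.9922, -0.1246)
n_3 = (+0.8222, +0.5692)
n_4 = (+0.2591, +0.9658)
n_5 = (-0.3700, +0.9290)
n_6 = (-0.9996, -0.0267)
n_7 = (-0.2822, -0.9594)
  (0,1): δ = 148.92°  ·
  (0,2): δ = 115.42°  ·
  (0,3): δ = 73.57°  ·
  (0,4): δ = 33.28°  ✓
  (0,5): δ = 3.45°  ✓
  (0,6): δ = 73.27°  ·
  (0,7): δ = 145.35°  ·
  (1,2): δ = 146.50°  ·
  (1,3): δ = 104.65°  ·
  (1,4): δ = 64.36°  ·
  (1,5): δ = 27.63°  ✓
  (1,6): δ = 42.19°  ✓
  (1,7): δ = 114.27°  ·
  (2,3): δ = 138.14°  ·
  (2,4): δ = 97.86°  ·
  (2,5): δ = 61.13°  ·
  (2,6): δ = 8.69°  ✓
  (2,7): δ = 80.77°  ·
  (3,4): δ = 139.71°  ·
  (3,5): δ = 102.98°  ·
  (3,6): δ = 33.17°  ✓
  (3,7): δ = 38.92°  ✓
  (4,5): δ = 143.27°  ·
  (4,6): δ = 73.45°  ·
  (4,7): δ = 1.37°  ✓
  (5,6): δ = 110.18°  ·
  (5,7): δ = 38.10°  ✓
  (6,7): δ = 107.92°  ·
antipodal pairs: 9

count = 9; pairs: (0,4), (0,5), (1,5), (1,6), (2,6), (3,6), (3,7), (4,7), (5,7)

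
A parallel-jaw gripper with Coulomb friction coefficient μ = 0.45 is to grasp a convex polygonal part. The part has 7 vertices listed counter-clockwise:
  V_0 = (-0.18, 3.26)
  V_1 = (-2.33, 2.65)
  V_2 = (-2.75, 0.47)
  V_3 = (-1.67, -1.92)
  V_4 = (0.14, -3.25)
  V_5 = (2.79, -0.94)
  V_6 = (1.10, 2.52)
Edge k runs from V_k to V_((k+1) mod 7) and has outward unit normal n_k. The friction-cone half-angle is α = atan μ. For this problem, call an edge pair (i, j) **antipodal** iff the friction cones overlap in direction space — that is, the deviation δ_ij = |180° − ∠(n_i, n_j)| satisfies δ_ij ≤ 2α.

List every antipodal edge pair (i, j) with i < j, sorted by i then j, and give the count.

count = 7; pairs: (0,4), (1,4), (1,5), (2,5), (2,6), (3,5), (3,6)

α = atan 0.45 = 24.23°;  2α = 48.46°
n_0 = (-0.2729, +0.9620)
n_1 = (-0.9819, +0.1892)
n_2 = (-0.9113, -0.4118)
n_3 = (-0.5921, -0.8058)
n_4 = (+0.6571, -0.7538)
n_5 = (+0.8985, +0.4389)
n_6 = (+0.5005, +0.8657)
  (0,1): δ = 116.74°  ·
  (0,2): δ = 81.52°  ·
  (0,3): δ = 52.15°  ·
  (0,4): δ = 25.24°  ✓
  (0,5): δ = 100.19°  ·
  (0,6): δ = 134.13°  ·
  (1,2): δ = 144.78°  ·
  (1,3): δ = 115.40°  ·
  (1,4): δ = 38.02°  ✓
  (1,5): δ = 36.94°  ✓
  (1,6): δ = 70.87°  ·
  (2,3): δ = 150.63°  ·
  (2,4): δ = 73.24°  ·
  (2,5): δ = 1.72°  ✓
  (2,6): δ = 35.65°  ✓
  (3,4): δ = 102.61°  ·
  (3,5): δ = 27.66°  ✓
  (3,6): δ = 6.28°  ✓
  (4,5): δ = 105.05°  ·
  (4,6): δ = 71.11°  ·
  (5,6): δ = 146.07°  ·
antipodal pairs: 7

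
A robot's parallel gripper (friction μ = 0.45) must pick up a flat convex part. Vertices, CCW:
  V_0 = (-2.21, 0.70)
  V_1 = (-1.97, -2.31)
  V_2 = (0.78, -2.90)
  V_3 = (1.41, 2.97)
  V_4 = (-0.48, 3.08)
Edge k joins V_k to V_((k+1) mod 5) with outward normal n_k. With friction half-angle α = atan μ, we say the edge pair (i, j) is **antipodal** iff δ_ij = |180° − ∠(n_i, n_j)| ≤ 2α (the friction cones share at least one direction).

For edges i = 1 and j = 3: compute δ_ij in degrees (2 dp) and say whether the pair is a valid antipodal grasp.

δ = 8.78°, valid

α = atan 0.45 = 24.23°;  2α = 48.46°
edge 1: e_1 = (+2.75, -0.59);  n_1 = (-0.2098, -0.9778)
edge 3: e_3 = (-1.89, +0.11);  n_3 = (+0.0581, +0.9983)
∠(n_1, n_3) = 171.22°
δ = |180° − 171.22°| = 8.78°
8.78° ≤ 2α = 48.46°  →  valid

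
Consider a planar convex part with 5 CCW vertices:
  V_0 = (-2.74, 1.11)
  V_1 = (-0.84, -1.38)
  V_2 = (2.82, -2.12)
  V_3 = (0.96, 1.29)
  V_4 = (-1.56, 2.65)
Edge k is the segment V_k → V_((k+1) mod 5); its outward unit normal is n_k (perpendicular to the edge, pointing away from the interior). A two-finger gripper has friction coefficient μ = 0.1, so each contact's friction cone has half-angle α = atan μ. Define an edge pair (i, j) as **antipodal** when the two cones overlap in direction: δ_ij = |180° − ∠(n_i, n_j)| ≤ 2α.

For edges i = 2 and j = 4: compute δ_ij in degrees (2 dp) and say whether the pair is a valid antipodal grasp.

α = atan 0.1 = 5.71°;  2α = 11.42°
edge 2: e_2 = (-1.86, +3.41);  n_2 = (+0.8779, +0.4789)
edge 4: e_4 = (-1.18, -1.54);  n_4 = (-0.7938, +0.6082)
∠(n_2, n_4) = 113.93°
δ = |180° − 113.93°| = 66.07°
66.07° > 2α = 11.42°  →  invalid

δ = 66.07°, invalid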